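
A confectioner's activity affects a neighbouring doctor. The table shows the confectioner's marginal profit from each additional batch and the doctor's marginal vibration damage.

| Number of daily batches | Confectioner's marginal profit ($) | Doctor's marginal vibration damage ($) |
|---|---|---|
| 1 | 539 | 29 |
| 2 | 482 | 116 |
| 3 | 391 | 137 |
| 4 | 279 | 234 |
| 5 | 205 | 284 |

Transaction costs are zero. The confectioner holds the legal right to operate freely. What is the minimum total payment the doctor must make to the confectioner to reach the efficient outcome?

Left alone the confectioner would choose level 5 (marginal profit stays positive).
Efficient level: k* = 4 (marginal profit ≥ marginal vibration damage through 4).
The doctor must at least cover the confectioner's forgone profit from cutting 5→4: 205 = 205.

$205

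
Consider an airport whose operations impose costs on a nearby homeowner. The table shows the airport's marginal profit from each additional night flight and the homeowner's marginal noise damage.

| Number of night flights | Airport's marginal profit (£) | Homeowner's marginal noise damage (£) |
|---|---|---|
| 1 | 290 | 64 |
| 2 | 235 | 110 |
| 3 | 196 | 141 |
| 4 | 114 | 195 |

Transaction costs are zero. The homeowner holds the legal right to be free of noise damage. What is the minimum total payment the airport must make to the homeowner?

£315

Efficient level: marginal profit ≥ marginal noise damage through level 3, so k* = 3.
With the homeowner holding the right, the airport must at least compensate total damage at k*: 64 + 110 + 141 = 315.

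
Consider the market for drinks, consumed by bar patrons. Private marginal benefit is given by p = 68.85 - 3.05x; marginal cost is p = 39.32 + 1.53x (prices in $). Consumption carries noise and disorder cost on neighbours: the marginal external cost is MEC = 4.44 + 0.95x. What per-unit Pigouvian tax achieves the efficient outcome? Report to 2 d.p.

tax = $8.75 per unit

Social marginal benefit = demand − MEC = 64.41 - 4.00x.
Set SMB = MC: 64.41 - 4.00x = 39.32 + 1.53x → x* = 4.5371.
The Pigouvian tax equals MEC at x*: 4.44 + 0.95×4.5371 = 8.7502.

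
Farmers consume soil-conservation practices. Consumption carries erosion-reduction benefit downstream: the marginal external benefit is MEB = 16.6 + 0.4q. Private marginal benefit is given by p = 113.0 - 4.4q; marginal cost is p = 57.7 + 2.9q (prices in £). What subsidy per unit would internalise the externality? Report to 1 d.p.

subsidy = £20.8 per unit

Social marginal benefit = demand + MEB = 129.6 - 4.0q.
Set SMB = MC: 129.6 - 4.0q = 57.7 + 2.9q → q* = 10.4203.
The Pigouvian subsidy equals MEB at q*: 16.6 + 0.4×10.4203 = 20.7681.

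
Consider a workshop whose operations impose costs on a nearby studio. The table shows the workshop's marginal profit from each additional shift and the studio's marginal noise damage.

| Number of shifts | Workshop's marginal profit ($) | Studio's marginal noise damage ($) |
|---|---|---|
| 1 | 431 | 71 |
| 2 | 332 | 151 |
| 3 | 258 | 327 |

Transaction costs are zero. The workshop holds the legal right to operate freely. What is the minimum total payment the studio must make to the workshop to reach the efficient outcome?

Left alone the workshop would choose level 3 (marginal profit stays positive).
Efficient level: k* = 2 (marginal profit ≥ marginal noise damage through 2).
The studio must at least cover the workshop's forgone profit from cutting 3→2: 258 = 258.

$258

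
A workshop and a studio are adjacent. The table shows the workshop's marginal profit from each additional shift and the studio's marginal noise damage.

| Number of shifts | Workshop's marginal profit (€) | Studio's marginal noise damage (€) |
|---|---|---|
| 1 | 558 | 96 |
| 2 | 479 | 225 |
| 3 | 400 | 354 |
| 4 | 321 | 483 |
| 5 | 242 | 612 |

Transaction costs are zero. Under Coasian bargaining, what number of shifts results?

Bargaining reaches the level where marginal profit last exceeds marginal noise damage.
That holds through level 3 (400 ≥ 354) but not at 4 (321 < 483).

3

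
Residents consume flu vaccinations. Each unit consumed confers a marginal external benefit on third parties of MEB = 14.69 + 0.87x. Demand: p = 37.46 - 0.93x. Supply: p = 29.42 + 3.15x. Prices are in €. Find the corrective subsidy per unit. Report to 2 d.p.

Social marginal benefit = demand + MEB = 52.15 - 0.06x.
Set SMB = MC: 52.15 - 0.06x = 29.42 + 3.15x → x* = 7.0810.
The Pigouvian subsidy equals MEB at x*: 14.69 + 0.87×7.0810 = 20.8505.

subsidy = €20.85 per unit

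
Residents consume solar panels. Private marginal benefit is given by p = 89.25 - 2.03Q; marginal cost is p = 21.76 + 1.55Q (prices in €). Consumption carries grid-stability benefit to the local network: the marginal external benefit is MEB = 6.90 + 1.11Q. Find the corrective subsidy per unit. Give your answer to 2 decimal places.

subsidy = €40.33 per unit

Social marginal benefit = demand + MEB = 96.15 - 0.92Q.
Set SMB = MC: 96.15 - 0.92Q = 21.76 + 1.55Q → Q* = 30.1174.
The Pigouvian subsidy equals MEB at Q*: 6.90 + 1.11×30.1174 = 40.3303.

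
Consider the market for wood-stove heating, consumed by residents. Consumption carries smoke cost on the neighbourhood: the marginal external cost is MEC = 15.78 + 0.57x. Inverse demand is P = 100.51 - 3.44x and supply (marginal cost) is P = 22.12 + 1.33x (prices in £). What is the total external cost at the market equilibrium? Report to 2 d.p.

£336.30

Market equilibrium (private): 22.12 + 1.33x = 100.51 - 3.44x → x_m = 16.4340.
Total external cost = ∫₀^{x_m} (15.78 + 0.57x) dx = 15.78×16.4340 + ½×0.57×16.4340² = 336.3003.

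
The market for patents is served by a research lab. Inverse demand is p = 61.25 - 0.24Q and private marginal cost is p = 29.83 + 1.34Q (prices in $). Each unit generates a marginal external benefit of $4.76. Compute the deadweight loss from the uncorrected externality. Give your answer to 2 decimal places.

Market equilibrium (private): 29.83 + 1.34Q = 61.25 - 0.24Q → Q_m = 19.8861.
Social marginal cost = private MC − MEB = 25.07 + 1.34Q.
Set SMC = demand: 25.07 + 1.34Q = 61.25 - 0.24Q → Q* = 22.8987.
The loss is the area between SMC and demand from Q* to Q_m; with linear curves that's a triangle of height MEB(Q_m).
DWL = ½ × 3.0126 × 4.7600 = 7.1700.

DWL = $7.17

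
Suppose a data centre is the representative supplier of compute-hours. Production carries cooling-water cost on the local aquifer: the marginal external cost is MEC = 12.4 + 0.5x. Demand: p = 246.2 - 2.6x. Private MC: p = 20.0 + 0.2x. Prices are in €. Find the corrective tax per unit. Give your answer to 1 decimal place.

tax = €44.8 per unit

Social marginal cost = private MC + MEC = 32.4 + 0.7x.
Set SMC = demand: 32.4 + 0.7x = 246.2 - 2.6x → x* = 64.7879.
The Pigouvian tax equals MEC at x*: 12.4 + 0.5×64.7879 = 44.7940.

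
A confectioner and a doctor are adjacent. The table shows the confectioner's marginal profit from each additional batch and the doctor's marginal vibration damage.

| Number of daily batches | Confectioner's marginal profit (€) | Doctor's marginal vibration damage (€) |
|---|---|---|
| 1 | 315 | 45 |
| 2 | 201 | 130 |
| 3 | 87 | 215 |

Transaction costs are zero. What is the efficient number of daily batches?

Bargaining reaches the level where marginal profit last exceeds marginal vibration damage.
That holds through level 2 (201 ≥ 130) but not at 3 (87 < 215).

2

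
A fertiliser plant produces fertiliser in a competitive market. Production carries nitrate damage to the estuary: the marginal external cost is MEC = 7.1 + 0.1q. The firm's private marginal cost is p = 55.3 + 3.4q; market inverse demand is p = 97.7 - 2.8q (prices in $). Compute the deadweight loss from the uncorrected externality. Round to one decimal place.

DWL = $4.8

Market equilibrium (private): 55.3 + 3.4q = 97.7 - 2.8q → q_m = 6.8387.
Social marginal cost = private MC + MEC = 62.4 + 3.5q.
Set SMC = demand: 62.4 + 3.5q = 97.7 - 2.8q → q* = 5.6032.
Height of the DWL triangle at q_m is SMC(q_m) − demand(q_m) = MEC(q_m) = 7.7839.
DWL = ½ × 1.2355 × 7.7839 = 4.8085.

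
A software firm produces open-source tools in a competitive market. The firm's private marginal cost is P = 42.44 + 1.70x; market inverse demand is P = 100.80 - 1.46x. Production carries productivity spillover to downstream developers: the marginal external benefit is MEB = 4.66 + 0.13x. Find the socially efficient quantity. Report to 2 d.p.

x* = 20.80

Social marginal cost = private MC − MEB = 37.78 + 1.57x.
Set SMC = demand: 37.78 + 1.57x = 100.80 - 1.46x → x* = 20.7987.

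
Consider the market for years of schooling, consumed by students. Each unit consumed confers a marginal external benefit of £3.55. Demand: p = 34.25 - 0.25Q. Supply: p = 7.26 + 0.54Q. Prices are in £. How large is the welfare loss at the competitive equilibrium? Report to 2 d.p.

DWL = £7.98

Market equilibrium (private): 7.26 + 0.54Q = 34.25 - 0.25Q → Q_m = 34.1646.
Social marginal benefit = demand + MEB = 37.80 - 0.25Q.
Set SMB = MC: 37.80 - 0.25Q = 7.26 + 0.54Q → Q* = 38.6582.
The welfare-loss triangle has base |Q_m − Q*| and height MEB(Q_m) (the vertical gap between SMB and MC is zero at Q* and MEB at Q_m).
DWL = ½ × 4.4936 × 3.5500 = 7.9761.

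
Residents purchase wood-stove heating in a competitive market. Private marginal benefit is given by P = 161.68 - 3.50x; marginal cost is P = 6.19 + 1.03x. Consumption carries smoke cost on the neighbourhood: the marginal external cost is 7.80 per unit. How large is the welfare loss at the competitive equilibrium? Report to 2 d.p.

Market equilibrium (private): 6.19 + 1.03x = 161.68 - 3.50x → x_m = 34.3245.
Social marginal benefit = demand − MEC = 153.88 - 3.50x.
Set SMB = MC: 153.88 - 3.50x = 6.19 + 1.03x → x* = 32.6026.
Height of the DWL triangle at x_m is MC(x_m) − SMB(x_m) = MEC(x_m) = 7.8000.
DWL = ½ × 1.7219 × 7.8000 = 6.7154.

DWL = 6.72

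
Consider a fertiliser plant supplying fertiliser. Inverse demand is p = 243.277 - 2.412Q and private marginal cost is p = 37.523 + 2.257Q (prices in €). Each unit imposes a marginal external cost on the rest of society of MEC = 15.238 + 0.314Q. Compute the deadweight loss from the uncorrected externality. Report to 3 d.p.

DWL = €84.826

Market equilibrium (private): 37.523 + 2.257Q = 243.277 - 2.412Q → Q_m = 44.0681.
Social marginal cost = private MC + MEC = 52.761 + 2.571Q.
Set SMC = demand: 52.761 + 2.571Q = 243.277 - 2.412Q → Q* = 38.2332.
Height of the DWL triangle at Q_m is SMC(Q_m) − demand(Q_m) = MEC(Q_m) = 29.0754.
DWL = ½ × 5.8349 × 29.0754 = 84.8260.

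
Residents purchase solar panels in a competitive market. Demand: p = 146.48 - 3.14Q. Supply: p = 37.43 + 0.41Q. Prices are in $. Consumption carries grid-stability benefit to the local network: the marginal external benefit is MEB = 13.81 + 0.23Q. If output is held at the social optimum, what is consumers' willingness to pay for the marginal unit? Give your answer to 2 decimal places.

P = $30.28

Social marginal benefit = demand + MEB = 160.29 - 2.91Q.
Set SMB = MC: 160.29 - 2.91Q = 37.43 + 0.41Q → Q* = 37.0060.
Consumer price on the demand curve at Q*: 146.48 − 3.14×37.0060 = 30.2812.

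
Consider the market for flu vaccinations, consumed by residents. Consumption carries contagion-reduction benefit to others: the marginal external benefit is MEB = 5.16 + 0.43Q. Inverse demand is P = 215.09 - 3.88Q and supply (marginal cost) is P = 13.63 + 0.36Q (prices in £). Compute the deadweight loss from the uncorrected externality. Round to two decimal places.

Market equilibrium (private): 13.63 + 0.36Q = 215.09 - 3.88Q → Q_m = 47.5142.
Social marginal benefit = demand + MEB = 220.25 - 3.45Q.
Set SMB = MC: 220.25 - 3.45Q = 13.63 + 0.36Q → Q* = 54.2310.
The loss is the area between SMB and MC from Q* to Q_m; with linear curves that's a triangle of height MEB(Q_m).
DWL = ½ × 6.7168 × 25.5911 = 85.9452.

DWL = £85.95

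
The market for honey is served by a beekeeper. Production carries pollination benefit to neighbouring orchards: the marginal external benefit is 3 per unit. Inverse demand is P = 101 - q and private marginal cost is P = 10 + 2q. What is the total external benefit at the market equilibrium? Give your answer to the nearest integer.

Market equilibrium (private): 10 + 2q = 101 - q → q_m = 30.3333.
Total external benefit = MEB × q_m = 3 × 30.3333 = 90.9999.

91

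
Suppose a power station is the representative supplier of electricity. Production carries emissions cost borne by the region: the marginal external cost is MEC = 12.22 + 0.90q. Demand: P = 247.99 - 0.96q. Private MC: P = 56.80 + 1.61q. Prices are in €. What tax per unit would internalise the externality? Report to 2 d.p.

Social marginal cost = private MC + MEC = 69.02 + 2.51q.
Set SMC = demand: 69.02 + 2.51q = 247.99 - 0.96q → q* = 51.5764.
The Pigouvian tax equals MEC at q*: 12.22 + 0.90×51.5764 = 58.6388.

tax = €58.64 per unit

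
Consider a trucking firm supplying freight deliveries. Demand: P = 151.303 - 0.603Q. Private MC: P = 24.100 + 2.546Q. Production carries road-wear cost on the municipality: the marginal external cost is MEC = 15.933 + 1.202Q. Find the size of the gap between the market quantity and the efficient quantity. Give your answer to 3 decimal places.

14.821 units

Market equilibrium (private): 24.100 + 2.546Q = 151.303 - 0.603Q → Q_m = 40.3947.
Social marginal cost = private MC + MEC = 40.033 + 3.748Q.
Set SMC = demand: 40.033 + 3.748Q = 151.303 - 0.603Q → Q* = 25.5734.
Gap = |40.3947 − 25.5734| = 14.8213.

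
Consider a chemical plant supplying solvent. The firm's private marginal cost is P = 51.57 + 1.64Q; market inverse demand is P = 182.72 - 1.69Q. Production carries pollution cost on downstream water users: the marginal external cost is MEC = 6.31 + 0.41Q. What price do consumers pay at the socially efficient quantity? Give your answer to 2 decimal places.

Social marginal cost = private MC + MEC = 57.88 + 2.05Q.
Set SMC = demand: 57.88 + 2.05Q = 182.72 - 1.69Q → Q* = 33.3797.
Consumer price on the demand curve at Q*: 182.72 − 1.69×33.3797 = 126.3083.

P = 126.31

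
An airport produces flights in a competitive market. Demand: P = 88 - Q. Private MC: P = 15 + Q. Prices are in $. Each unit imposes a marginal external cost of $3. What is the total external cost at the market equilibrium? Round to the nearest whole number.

Market equilibrium (private): 15 + Q = 88 - Q → Q_m = 36.5000.
Total external cost = MEC × Q_m = 3 × 36.5000 = 109.5000.

$110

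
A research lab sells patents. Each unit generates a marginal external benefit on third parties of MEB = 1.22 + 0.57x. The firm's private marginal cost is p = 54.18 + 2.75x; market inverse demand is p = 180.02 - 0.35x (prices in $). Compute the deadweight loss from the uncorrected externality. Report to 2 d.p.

Market equilibrium (private): 54.18 + 2.75x = 180.02 - 0.35x → x_m = 40.5935.
Social marginal cost = private MC − MEB = 52.96 + 2.18x.
Set SMC = demand: 52.96 + 2.18x = 180.02 - 0.35x → x* = 50.2213.
Between x* and x_m the wedge demand − SMC runs linearly from 0 to MEB(x_m), so the loss is a triangle.
DWL = ½ × 9.6278 × 24.3583 = 117.2584.

DWL = $117.26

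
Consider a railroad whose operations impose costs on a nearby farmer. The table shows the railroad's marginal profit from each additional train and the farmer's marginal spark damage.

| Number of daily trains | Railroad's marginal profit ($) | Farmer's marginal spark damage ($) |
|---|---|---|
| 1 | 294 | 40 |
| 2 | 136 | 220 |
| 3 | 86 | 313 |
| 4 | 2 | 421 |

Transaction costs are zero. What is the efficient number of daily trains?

1

Bargaining reaches the level where marginal profit last exceeds marginal spark damage.
That holds through level 1 (294 ≥ 40) but not at 2 (136 < 220).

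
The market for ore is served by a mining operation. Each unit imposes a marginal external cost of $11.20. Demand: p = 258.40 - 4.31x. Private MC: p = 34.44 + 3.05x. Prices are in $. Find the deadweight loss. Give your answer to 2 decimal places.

Market equilibrium (private): 34.44 + 3.05x = 258.40 - 4.31x → x_m = 30.4293.
Social marginal cost = private MC + MEC = 45.64 + 3.05x.
Set SMC = demand: 45.64 + 3.05x = 258.40 - 4.31x → x* = 28.9076.
The loss is the area between SMC and demand from x* to x_m; with linear curves that's a triangle of height MEC(x_m).
DWL = ½ × 1.5217 × 11.2000 = 8.5215.

DWL = $8.52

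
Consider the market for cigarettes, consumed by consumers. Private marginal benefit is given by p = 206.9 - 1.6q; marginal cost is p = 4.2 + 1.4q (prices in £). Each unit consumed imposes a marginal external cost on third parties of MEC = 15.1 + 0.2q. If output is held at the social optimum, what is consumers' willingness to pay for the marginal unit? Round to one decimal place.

Social marginal benefit = demand − MEC = 191.8 - 1.8q.
Set SMB = MC: 191.8 - 1.8q = 4.2 + 1.4q → q* = 58.6250.
Consumer price on the demand curve at q*: 206.9 − 1.6×58.6250 = 113.1000.

P = £113.1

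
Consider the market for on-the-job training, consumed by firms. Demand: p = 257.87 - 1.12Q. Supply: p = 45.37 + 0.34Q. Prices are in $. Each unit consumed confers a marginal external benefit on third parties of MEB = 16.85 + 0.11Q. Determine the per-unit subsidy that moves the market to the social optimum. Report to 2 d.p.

Social marginal benefit = demand + MEB = 274.72 - 1.01Q.
Set SMB = MC: 274.72 - 1.01Q = 45.37 + 0.34Q → Q* = 169.8889.
The Pigouvian subsidy equals MEB at Q*: 16.85 + 0.11×169.8889 = 35.5378.

subsidy = $35.54 per unit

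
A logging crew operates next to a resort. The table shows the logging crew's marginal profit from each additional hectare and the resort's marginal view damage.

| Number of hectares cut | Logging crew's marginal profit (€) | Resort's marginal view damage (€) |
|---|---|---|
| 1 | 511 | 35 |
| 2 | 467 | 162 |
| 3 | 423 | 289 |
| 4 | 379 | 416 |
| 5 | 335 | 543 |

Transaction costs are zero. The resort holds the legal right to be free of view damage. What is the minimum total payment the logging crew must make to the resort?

€486

Efficient level: marginal profit ≥ marginal view damage through level 3, so k* = 3.
With the resort holding the right, the logging crew must at least compensate total damage at k*: 35 + 162 + 289 = 486.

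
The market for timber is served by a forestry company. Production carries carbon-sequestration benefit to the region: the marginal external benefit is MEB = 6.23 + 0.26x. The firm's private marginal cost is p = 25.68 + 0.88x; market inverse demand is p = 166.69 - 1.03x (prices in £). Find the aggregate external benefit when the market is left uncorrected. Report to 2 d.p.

£1168.50

Market equilibrium (private): 25.68 + 0.88x = 166.69 - 1.03x → x_m = 73.8272.
Total external benefit = ∫₀^{x_m} (6.23 + 0.26x) dx = 6.23×73.8272 + ½×0.26×73.8272² = 1168.5027.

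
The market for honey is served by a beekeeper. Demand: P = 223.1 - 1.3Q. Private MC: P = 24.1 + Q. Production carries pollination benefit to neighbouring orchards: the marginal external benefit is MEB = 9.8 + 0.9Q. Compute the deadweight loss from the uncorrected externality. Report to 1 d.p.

DWL = 2745.0

Market equilibrium (private): 24.1 + Q = 223.1 - 1.3Q → Q_m = 86.5217.
Social marginal cost = private MC − MEB = 14.3 + 0.1Q.
Set SMC = demand: 14.3 + 0.1Q = 223.1 - 1.3Q → Q* = 149.1429.
The loss is the area between SMC and demand from Q* to Q_m; with linear curves that's a triangle of height MEB(Q_m).
DWL = ½ × 62.6212 × 87.6696 = 2744.9878.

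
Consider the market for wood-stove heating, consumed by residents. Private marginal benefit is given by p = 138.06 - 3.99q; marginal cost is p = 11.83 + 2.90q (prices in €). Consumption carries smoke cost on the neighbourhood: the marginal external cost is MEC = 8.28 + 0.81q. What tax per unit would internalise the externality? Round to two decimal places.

tax = €20.69 per unit

Social marginal benefit = demand − MEC = 129.78 - 4.80q.
Set SMB = MC: 129.78 - 4.80q = 11.83 + 2.90q → q* = 15.3182.
The Pigouvian tax equals MEC at q*: 8.28 + 0.81×15.3182 = 20.6877.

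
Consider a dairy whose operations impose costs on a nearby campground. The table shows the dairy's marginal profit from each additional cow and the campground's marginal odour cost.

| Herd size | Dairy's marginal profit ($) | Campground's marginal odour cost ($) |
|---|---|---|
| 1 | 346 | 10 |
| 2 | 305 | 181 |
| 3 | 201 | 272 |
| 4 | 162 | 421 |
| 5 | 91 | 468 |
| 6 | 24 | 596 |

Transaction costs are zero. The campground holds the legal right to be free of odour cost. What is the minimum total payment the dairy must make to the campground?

Efficient level: marginal profit ≥ marginal odour cost through level 2, so k* = 2.
With the campground holding the right, the dairy must at least compensate total damage at k*: 10 + 181 = 191.

$191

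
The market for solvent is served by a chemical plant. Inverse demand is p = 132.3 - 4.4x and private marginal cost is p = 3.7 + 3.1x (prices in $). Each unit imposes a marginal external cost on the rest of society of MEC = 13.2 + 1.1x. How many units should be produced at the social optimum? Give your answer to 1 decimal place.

x* = 13.4

Social marginal cost = private MC + MEC = 16.9 + 4.2x.
Set SMC = demand: 16.9 + 4.2x = 132.3 - 4.4x → x* = 13.4186.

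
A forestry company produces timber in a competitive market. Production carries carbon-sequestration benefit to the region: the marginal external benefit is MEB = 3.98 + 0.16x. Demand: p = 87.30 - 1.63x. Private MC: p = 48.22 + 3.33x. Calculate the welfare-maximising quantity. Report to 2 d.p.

Social marginal cost = private MC − MEB = 44.24 + 3.17x.
Set SMC = demand: 44.24 + 3.17x = 87.30 - 1.63x → x* = 8.9708.

x* = 8.97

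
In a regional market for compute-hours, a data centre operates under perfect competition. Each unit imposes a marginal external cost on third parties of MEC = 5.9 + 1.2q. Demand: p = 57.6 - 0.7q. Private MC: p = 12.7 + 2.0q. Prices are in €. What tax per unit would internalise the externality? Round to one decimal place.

tax = €17.9 per unit

Social marginal cost = private MC + MEC = 18.6 + 3.2q.
Set SMC = demand: 18.6 + 3.2q = 57.6 - 0.7q → q* = 10.0000.
The Pigouvian tax equals MEC at q*: 5.9 + 1.2×10.0000 = 17.9000.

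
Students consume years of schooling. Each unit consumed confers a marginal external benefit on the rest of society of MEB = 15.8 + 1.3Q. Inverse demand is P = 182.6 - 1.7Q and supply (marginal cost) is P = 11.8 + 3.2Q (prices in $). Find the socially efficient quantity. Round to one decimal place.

Social marginal benefit = demand + MEB = 198.4 - 0.4Q.
Set SMB = MC: 198.4 - 0.4Q = 11.8 + 3.2Q → Q* = 51.8333.

Q* = 51.8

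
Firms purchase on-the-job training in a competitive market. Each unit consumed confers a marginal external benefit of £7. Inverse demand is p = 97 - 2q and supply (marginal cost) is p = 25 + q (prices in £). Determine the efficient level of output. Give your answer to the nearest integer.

Social marginal benefit = demand + MEB = 104 - 2q.
Set SMB = MC: 104 - 2q = 25 + q → q* = 26.3333.

q* = 26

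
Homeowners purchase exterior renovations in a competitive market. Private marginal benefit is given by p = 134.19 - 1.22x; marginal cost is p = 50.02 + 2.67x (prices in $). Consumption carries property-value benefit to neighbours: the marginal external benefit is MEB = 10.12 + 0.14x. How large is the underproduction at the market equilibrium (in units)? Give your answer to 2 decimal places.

Market equilibrium (private): 50.02 + 2.67x = 134.19 - 1.22x → x_m = 21.6375.
Social marginal benefit = demand + MEB = 144.31 - 1.08x.
Set SMB = MC: 144.31 - 1.08x = 50.02 + 2.67x → x* = 25.1440.
Gap = |21.6375 − 25.1440| = 3.5065.

3.51 units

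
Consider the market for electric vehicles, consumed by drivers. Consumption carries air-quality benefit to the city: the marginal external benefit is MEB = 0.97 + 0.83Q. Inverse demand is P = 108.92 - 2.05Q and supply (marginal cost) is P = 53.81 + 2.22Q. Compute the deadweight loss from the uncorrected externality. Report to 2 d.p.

DWL = 19.84

Market equilibrium (private): 53.81 + 2.22Q = 108.92 - 2.05Q → Q_m = 12.9063.
Social marginal benefit = demand + MEB = 109.89 - 1.22Q.
Set SMB = MC: 109.89 - 1.22Q = 53.81 + 2.22Q → Q* = 16.3023.
The welfare-loss triangle has base |Q_m − Q*| and height MEB(Q_m) (the vertical gap between SMB and MC is zero at Q* and MEB at Q_m).
DWL = ½ × 3.3960 × 11.6822 = 19.8364.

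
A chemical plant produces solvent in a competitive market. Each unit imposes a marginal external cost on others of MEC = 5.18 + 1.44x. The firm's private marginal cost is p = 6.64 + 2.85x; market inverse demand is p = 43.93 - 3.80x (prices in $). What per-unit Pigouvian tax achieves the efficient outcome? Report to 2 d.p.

tax = $10.90 per unit

Social marginal cost = private MC + MEC = 11.82 + 4.29x.
Set SMC = demand: 11.82 + 4.29x = 43.93 - 3.80x → x* = 3.9691.
The Pigouvian tax equals MEC at x*: 5.18 + 1.44×3.9691 = 10.8955.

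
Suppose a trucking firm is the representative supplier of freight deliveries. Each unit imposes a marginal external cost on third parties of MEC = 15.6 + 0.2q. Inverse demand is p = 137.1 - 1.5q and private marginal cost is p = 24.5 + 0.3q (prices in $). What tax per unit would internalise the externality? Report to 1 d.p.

tax = $25.3 per unit

Social marginal cost = private MC + MEC = 40.1 + 0.5q.
Set SMC = demand: 40.1 + 0.5q = 137.1 - 1.5q → q* = 48.5000.
The Pigouvian tax equals MEC at q*: 15.6 + 0.2×48.5000 = 25.3000.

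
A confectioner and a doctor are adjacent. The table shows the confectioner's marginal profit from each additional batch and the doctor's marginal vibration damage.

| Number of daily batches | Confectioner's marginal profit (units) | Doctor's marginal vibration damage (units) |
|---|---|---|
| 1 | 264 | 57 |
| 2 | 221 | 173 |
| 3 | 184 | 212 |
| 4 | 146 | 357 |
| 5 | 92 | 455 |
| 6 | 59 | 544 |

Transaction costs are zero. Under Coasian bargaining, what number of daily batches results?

Bargaining reaches the level where marginal profit last exceeds marginal vibration damage.
That holds through level 2 (221 ≥ 173) but not at 3 (184 < 212).

2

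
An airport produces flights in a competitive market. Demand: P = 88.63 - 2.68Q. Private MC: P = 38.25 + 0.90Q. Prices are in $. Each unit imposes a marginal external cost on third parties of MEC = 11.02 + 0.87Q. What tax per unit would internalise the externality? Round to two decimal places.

tax = $18.72 per unit

Social marginal cost = private MC + MEC = 49.27 + 1.77Q.
Set SMC = demand: 49.27 + 1.77Q = 88.63 - 2.68Q → Q* = 8.8449.
The Pigouvian tax equals MEC at Q*: 11.02 + 0.87×8.8449 = 18.7151.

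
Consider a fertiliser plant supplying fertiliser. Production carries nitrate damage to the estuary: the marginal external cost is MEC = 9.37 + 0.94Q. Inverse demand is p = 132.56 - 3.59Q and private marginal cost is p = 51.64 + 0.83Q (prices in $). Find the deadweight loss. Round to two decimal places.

Market equilibrium (private): 51.64 + 0.83Q = 132.56 - 3.59Q → Q_m = 18.3077.
Social marginal cost = private MC + MEC = 61.01 + 1.77Q.
Set SMC = demand: 61.01 + 1.77Q = 132.56 - 3.59Q → Q* = 13.3489.
The loss is the area between SMC and demand from Q* to Q_m; with linear curves that's a triangle of height MEC(Q_m).
DWL = ½ × 4.9588 × 26.5792 = 65.9005.

DWL = $65.90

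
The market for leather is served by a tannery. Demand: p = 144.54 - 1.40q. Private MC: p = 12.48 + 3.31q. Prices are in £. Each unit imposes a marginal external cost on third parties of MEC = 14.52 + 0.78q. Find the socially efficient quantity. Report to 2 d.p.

q* = 21.41

Social marginal cost = private MC + MEC = 27.00 + 4.09q.
Set SMC = demand: 27.00 + 4.09q = 144.54 - 1.40q → q* = 21.4098.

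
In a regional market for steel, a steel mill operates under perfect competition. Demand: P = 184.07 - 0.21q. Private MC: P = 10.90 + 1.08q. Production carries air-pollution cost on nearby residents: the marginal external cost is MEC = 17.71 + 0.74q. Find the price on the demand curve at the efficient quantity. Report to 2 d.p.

P = 167.99

Social marginal cost = private MC + MEC = 28.61 + 1.82q.
Set SMC = demand: 28.61 + 1.82q = 184.07 - 0.21q → q* = 76.5813.
Consumer price on the demand curve at q*: 184.07 − 0.21×76.5813 = 167.9879.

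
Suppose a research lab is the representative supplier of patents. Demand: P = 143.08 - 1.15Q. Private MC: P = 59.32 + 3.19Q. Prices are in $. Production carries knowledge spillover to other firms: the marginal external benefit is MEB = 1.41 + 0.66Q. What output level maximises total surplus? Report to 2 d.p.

Social marginal cost = private MC − MEB = 57.91 + 2.53Q.
Set SMC = demand: 57.91 + 2.53Q = 143.08 - 1.15Q → Q* = 23.1440.

Q* = 23.14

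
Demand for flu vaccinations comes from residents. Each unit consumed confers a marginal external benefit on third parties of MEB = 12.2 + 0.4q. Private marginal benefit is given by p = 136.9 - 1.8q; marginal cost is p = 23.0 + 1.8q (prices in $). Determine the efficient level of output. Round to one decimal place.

Social marginal benefit = demand + MEB = 149.1 - 1.4q.
Set SMB = MC: 149.1 - 1.4q = 23.0 + 1.8q → q* = 39.4063.

q* = 39.4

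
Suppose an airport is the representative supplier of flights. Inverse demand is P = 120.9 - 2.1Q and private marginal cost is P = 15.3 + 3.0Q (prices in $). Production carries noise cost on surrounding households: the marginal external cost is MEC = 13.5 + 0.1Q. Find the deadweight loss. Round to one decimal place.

DWL = $23.3

Market equilibrium (private): 15.3 + 3.0Q = 120.9 - 2.1Q → Q_m = 20.7059.
Social marginal cost = private MC + MEC = 28.8 + 3.1Q.
Set SMC = demand: 28.8 + 3.1Q = 120.9 - 2.1Q → Q* = 17.7115.
The welfare-loss triangle has base |Q_m − Q*| and height MEC(Q_m) (the vertical gap between SMC and demand is zero at Q* and MEC at Q_m).
DWL = ½ × 2.9944 × 15.5706 = 23.3123.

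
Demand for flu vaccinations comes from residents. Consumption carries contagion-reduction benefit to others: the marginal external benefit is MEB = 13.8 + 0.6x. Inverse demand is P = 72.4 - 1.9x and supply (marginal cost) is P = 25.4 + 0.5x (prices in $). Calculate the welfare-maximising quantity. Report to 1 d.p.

x* = 33.8

Social marginal benefit = demand + MEB = 86.2 - 1.3x.
Set SMB = MC: 86.2 - 1.3x = 25.4 + 0.5x → x* = 33.7778.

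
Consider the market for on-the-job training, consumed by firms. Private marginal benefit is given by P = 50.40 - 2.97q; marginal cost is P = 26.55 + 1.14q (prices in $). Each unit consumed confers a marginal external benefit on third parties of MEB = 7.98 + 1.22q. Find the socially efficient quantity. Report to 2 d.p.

q* = 11.01

Social marginal benefit = demand + MEB = 58.38 - 1.75q.
Set SMB = MC: 58.38 - 1.75q = 26.55 + 1.14q → q* = 11.0138.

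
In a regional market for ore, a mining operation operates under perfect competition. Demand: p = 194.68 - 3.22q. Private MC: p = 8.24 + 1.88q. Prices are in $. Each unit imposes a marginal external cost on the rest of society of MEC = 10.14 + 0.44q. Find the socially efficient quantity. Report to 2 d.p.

q* = 31.82

Social marginal cost = private MC + MEC = 18.38 + 2.32q.
Set SMC = demand: 18.38 + 2.32q = 194.68 - 3.22q → q* = 31.8231.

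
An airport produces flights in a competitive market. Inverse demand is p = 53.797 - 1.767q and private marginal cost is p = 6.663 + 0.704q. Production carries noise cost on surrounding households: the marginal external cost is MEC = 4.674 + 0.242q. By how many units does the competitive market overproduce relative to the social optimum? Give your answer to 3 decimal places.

3.424 units

Market equilibrium (private): 6.663 + 0.704q = 53.797 - 1.767q → q_m = 19.0749.
Social marginal cost = private MC + MEC = 11.337 + 0.946q.
Set SMC = demand: 11.337 + 0.946q = 53.797 - 1.767q → q* = 15.6506.
Gap = |19.0749 − 15.6506| = 3.4243.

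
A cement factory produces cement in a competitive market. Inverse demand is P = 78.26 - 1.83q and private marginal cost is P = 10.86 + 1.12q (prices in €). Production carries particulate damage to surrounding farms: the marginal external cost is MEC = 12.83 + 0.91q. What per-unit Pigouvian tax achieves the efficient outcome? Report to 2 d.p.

tax = €25.69 per unit

Social marginal cost = private MC + MEC = 23.69 + 2.03q.
Set SMC = demand: 23.69 + 2.03q = 78.26 - 1.83q → q* = 14.1373.
The Pigouvian tax equals MEC at q*: 12.83 + 0.91×14.1373 = 25.6949.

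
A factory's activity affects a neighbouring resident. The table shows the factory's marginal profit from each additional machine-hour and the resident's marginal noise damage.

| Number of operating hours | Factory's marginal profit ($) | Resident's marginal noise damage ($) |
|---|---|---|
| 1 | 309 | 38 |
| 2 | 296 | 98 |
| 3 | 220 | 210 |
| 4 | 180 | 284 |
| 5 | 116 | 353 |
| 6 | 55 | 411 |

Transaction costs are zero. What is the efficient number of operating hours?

Bargaining reaches the level where marginal profit last exceeds marginal noise damage.
That holds through level 3 (220 ≥ 210) but not at 4 (180 < 284).

3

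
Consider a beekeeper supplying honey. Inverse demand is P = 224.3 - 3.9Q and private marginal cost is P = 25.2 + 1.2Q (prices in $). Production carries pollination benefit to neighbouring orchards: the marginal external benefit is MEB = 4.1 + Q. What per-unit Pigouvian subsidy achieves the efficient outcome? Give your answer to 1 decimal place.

subsidy = $53.7 per unit

Social marginal cost = private MC − MEB = 21.1 + 0.2Q.
Set SMC = demand: 21.1 + 0.2Q = 224.3 - 3.9Q → Q* = 49.5610.
The Pigouvian subsidy equals MEB at Q*: 4.1 + 1.0×49.5610 = 53.6610.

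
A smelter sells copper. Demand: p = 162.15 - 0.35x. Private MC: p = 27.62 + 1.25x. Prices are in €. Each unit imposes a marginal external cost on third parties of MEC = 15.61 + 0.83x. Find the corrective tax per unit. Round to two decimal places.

Social marginal cost = private MC + MEC = 43.23 + 2.08x.
Set SMC = demand: 43.23 + 2.08x = 162.15 - 0.35x → x* = 48.9383.
The Pigouvian tax equals MEC at x*: 15.61 + 0.83×48.9383 = 56.2288.

tax = €56.23 per unit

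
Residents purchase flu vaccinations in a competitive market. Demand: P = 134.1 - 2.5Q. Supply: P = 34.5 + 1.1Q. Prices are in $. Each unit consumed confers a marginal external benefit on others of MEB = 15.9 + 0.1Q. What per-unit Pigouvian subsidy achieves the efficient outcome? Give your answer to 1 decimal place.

subsidy = $19.2 per unit

Social marginal benefit = demand + MEB = 150.0 - 2.4Q.
Set SMB = MC: 150.0 - 2.4Q = 34.5 + 1.1Q → Q* = 33.0000.
The Pigouvian subsidy equals MEB at Q*: 15.9 + 0.1×33.0000 = 19.2000.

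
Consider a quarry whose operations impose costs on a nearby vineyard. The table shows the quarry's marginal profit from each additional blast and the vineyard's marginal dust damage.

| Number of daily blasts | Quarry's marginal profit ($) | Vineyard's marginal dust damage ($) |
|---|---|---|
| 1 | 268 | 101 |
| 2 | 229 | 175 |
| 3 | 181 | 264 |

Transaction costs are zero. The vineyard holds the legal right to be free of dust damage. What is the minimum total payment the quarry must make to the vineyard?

$276

Efficient level: marginal profit ≥ marginal dust damage through level 2, so k* = 2.
With the vineyard holding the right, the quarry must at least compensate total damage at k*: 101 + 175 = 276.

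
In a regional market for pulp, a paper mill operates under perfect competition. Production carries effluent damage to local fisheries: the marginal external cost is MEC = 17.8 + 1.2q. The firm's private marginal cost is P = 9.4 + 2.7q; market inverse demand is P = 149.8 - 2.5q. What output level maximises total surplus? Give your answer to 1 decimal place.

Social marginal cost = private MC + MEC = 27.2 + 3.9q.
Set SMC = demand: 27.2 + 3.9q = 149.8 - 2.5q → q* = 19.1563.

q* = 19.2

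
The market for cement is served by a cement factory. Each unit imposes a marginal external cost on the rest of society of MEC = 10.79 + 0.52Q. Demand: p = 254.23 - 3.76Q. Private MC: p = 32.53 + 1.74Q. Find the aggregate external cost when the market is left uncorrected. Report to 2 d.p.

857.39

Market equilibrium (private): 32.53 + 1.74Q = 254.23 - 3.76Q → Q_m = 40.3091.
Total external cost = ∫₀^{Q_m} (10.79 + 0.52Q) dQ = 10.79×40.3091 + ½×0.52×40.3091² = 857.3893.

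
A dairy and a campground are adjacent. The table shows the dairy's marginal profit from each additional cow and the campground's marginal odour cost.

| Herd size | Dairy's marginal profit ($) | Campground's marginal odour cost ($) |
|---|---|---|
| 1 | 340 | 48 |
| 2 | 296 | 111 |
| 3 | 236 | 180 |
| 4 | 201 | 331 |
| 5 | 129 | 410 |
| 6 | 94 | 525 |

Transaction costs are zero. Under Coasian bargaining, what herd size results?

3

Bargaining reaches the level where marginal profit last exceeds marginal odour cost.
That holds through level 3 (236 ≥ 180) but not at 4 (201 < 331).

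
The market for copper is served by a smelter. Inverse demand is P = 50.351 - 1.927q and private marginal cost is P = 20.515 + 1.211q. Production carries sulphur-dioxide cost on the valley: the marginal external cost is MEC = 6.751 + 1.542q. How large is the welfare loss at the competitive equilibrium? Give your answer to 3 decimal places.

Market equilibrium (private): 20.515 + 1.211q = 50.351 - 1.927q → q_m = 9.5080.
Social marginal cost = private MC + MEC = 27.266 + 2.753q.
Set SMC = demand: 27.266 + 2.753q = 50.351 - 1.927q → q* = 4.9327.
The loss is the area between SMC and demand from q* to q_m; with linear curves that's a triangle of height MEC(q_m).
DWL = ½ × 4.5753 × 21.4123 = 48.9838.

DWL = 48.984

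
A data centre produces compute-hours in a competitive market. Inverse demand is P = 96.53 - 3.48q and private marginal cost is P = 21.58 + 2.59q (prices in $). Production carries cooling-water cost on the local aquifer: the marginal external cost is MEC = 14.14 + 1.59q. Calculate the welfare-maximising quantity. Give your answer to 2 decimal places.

q* = 7.94

Social marginal cost = private MC + MEC = 35.72 + 4.18q.
Set SMC = demand: 35.72 + 4.18q = 96.53 - 3.48q → q* = 7.9386.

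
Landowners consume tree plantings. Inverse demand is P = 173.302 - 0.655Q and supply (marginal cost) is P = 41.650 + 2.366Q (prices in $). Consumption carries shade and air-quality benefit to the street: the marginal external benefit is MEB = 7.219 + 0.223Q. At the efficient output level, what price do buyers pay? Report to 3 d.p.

P = $140.793

Social marginal benefit = demand + MEB = 180.521 - 0.432Q.
Set SMB = MC: 180.521 - 0.432Q = 41.650 + 2.366Q → Q* = 49.6322.
Consumer price on the demand curve at Q*: 173.302 − 0.655×49.6322 = 140.7929.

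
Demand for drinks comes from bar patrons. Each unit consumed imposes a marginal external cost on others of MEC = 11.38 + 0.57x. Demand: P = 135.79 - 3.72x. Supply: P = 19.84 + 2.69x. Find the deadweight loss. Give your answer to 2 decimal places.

Market equilibrium (private): 19.84 + 2.69x = 135.79 - 3.72x → x_m = 18.0889.
Social marginal benefit = demand − MEC = 124.41 - 4.29x.
Set SMB = MC: 124.41 - 4.29x = 19.84 + 2.69x → x* = 14.9814.
Between x* and x_m the wedge MC − SMB runs linearly from 0 to MEC(x_m), so the loss is a triangle.
DWL = ½ × 3.1075 × 21.6907 = 33.7019.

DWL = 33.70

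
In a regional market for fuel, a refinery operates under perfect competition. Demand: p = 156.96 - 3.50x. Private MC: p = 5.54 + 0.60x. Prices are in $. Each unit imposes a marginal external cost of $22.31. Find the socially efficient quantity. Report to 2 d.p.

x* = 31.49

Social marginal cost = private MC + MEC = 27.85 + 0.60x.
Set SMC = demand: 27.85 + 0.60x = 156.96 - 3.50x → x* = 31.4902.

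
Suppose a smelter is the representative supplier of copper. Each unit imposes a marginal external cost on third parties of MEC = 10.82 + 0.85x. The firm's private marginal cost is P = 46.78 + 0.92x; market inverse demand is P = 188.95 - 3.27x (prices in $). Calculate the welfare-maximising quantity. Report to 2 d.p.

Social marginal cost = private MC + MEC = 57.60 + 1.77x.
Set SMC = demand: 57.60 + 1.77x = 188.95 - 3.27x → x* = 26.0615.

x* = 26.06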